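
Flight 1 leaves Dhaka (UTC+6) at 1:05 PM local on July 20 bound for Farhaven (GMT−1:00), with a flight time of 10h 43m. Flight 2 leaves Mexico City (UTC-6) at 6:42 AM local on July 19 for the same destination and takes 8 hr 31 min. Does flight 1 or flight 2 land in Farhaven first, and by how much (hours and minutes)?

Flight 1 in UTC: 1:05 PM − 6:00 = 7:05 AM on Jul 20.
+10 hours 43 minutes → arrive 5:48 PM UTC on Jul 20.
Flight 2 in UTC: 6:42 AM + 6:00 = 12:42 PM on Jul 19.
+8 hours 31 minutes → arrive 9:13 PM UTC on Jul 19.
Flight 2 lands earlier by 20 hours 35 minutes.

the second, by 20 hours 35 minutes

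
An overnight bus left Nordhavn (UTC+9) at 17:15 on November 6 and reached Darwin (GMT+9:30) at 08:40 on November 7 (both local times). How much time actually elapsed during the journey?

Darwin is 0:30 ahead of Nordhavn.
Clock-face elapsed time (ignoring zones) is 15 hours 25 minutes.
Actual elapsed = 15 hours 25 minutes − 0:30 = 14 hours 55 minutes.

14 hours 55 minutes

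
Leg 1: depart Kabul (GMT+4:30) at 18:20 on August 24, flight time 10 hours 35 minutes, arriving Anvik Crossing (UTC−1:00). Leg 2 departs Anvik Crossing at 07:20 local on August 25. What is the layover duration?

Convert departure to UTC: 18:20 − 4:30 = 13:50 UTC on Aug 24.
Add 10 hours and 35 minutes flight time → 00:25 UTC (Aug 25).
Anvik Crossing is UTC−1:00, so local arrival = 00:25 − 1:00 = 23:25 on Aug 24.
Layover = 07:20 − 23:25 (+1 day) = 7 hours 55 minutes.

7 hours 55 minutes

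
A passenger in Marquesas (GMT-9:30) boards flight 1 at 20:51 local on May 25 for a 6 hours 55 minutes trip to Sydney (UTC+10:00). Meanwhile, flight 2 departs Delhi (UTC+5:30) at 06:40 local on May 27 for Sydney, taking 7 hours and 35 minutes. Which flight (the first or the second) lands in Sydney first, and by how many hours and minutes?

Flight 1 in UTC: 20:51 + 9:30 = 06:21 on May 26.
+6 hours and 55 minutes → arrive 13:16 UTC on May 26.
Flight 2 in UTC: 06:40 − 5:30 = 01:10 on May 27.
+7 hours 35 minutes → arrive 08:45 UTC on May 27.
Flight 1 lands earlier by 19 hours 29 minutes.

the first, by 19 hours 29 minutes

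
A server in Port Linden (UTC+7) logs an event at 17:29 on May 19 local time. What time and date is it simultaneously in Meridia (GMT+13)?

In UTC: 17:29 − 7:00 = 10:29 on May 19.
Meridia is UTC+13:00: 10:29 + 13:00 = 23:29 on May 19.

23:29 on May 19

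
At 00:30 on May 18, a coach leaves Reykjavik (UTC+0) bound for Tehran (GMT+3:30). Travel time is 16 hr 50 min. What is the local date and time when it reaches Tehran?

Tehran is 3:30 ahead of Reykjavik.
After 16 hours 50 minutes it is 17:20 in Reykjavik.
Shift by the zone difference: 17:20 + 3:30 = 20:50 on May 18 in Tehran.

20:50 on May 18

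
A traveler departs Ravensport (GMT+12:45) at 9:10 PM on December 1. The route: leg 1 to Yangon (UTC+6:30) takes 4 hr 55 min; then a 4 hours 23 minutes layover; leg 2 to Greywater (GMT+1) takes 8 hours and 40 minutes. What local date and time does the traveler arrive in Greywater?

Convert departure to UTC: 9:10 PM − 12:45 = 8:25 AM UTC on Dec 1.
Add 4 hours and 55 minutes leg 1 → 1:20 PM UTC.
Add 4 hours 23 minutes layover in Yangon → 5:43 PM UTC.
Add 8 hours 40 minutes leg 2 → 2:23 AM UTC (Dec 2).
Greywater is UTC+1:00, so local arrival = 2:23 AM + 1:00 = 3:23 AM on Dec 2.

3:23 AM on December 2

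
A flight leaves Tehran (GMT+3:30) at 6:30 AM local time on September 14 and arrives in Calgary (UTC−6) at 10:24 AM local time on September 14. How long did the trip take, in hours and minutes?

Departure in UTC: 6:30 AM − 3:30 = 3:00 AM on Sep 14.
Arrival in UTC: 10:24 AM + 6:00 = 4:24 PM on Sep 14.
Elapsed = 4:24 PM − 3:00 AM = 13 hours 24 minutes.

13 hours 24 minutes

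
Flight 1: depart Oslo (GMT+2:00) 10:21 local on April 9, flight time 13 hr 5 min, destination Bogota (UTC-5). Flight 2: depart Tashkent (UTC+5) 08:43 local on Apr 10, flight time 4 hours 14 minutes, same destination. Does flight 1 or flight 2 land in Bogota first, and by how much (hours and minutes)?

Flight 1 in UTC: 10:21 − 2:00 = 08:21 on Apr 9.
+13 hours 5 minutes → arrive 21:26 UTC on Apr 9.
Flight 2 in UTC: 08:43 − 5:00 = 03:43 on Apr 10.
+4 hours and 14 minutes → arrive 07:57 UTC on Apr 10.
Flight 1 lands earlier by 10 hours 31 minutes.

the first, by 10 hours 31 minutes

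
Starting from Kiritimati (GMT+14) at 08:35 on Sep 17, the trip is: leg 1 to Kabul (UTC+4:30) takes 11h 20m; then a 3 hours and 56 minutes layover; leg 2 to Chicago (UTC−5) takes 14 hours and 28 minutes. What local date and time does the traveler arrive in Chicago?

Convert departure to UTC: 08:35 − 14:00 = 18:35 UTC on Sep 16.
Add 11 hours and 20 minutes leg 1 → 05:55 UTC (Sep 17).
Add 3 hours and 56 minutes layover in Kabul → 09:51 UTC.
Add 14 hours 28 minutes leg 2 → 00:19 UTC (Sep 18).
Chicago is UTC−5:00, so local arrival = 00:19 − 5:00 = 19:19 on Sep 17.

19:19 on September 17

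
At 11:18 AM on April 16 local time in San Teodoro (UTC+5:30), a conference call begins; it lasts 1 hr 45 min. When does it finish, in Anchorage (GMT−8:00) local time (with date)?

Convert start to UTC: 11:18 AM − 5:30 = 5:48 AM UTC on Apr 16.
Add 1 hour and 45 minutes duration → 7:33 AM UTC.
Anchorage is UTC−8:00, so local end time = 7:33 AM − 8:00 = 11:33 PM on Apr 15.

11:33 PM on April 15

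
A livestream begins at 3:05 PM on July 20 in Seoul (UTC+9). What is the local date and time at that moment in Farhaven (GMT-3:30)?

2:35 AM on July 20

Farhaven is 12:30 behind Seoul.
Shift by the zone difference: 3:05 PM − 12:30 = 2:35 AM on Jul 20 in Farhaven.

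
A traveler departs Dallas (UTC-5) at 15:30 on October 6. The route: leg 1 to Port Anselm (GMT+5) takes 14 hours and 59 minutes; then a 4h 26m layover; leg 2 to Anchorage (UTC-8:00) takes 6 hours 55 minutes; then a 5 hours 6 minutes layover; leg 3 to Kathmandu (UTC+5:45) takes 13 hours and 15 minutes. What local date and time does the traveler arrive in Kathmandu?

Convert departure to UTC: 15:30 + 5:00 = 20:30 UTC on Oct 6.
Add 14 hours and 59 minutes leg 1 → 11:29 UTC (Oct 7).
Add 4 hours 26 minutes layover in Port Anselm → 15:55 UTC.
Add 6 hours and 55 minutes leg 2 → 22:50 UTC.
Add 5 hours and 6 minutes layover in Anchorage → 03:56 UTC (Oct 8).
Add 13 hours 15 minutes leg 3 → 17:11 UTC.
Kathmandu is UTC+5:45, so local arrival = 17:11 + 5:45 = 22:56 on Oct 8.

22:56 on October 8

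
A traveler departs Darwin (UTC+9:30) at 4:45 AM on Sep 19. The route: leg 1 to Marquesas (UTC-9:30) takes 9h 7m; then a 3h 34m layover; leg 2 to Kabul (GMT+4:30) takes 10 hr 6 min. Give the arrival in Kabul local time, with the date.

10:32 PM on September 19

Convert departure to UTC: 4:45 AM − 9:30 = 7:15 PM UTC on Sep 18.
Add 9 hours 7 minutes leg 1 → 4:22 AM UTC (Sep 19).
Add 3 hours and 34 minutes layover in Marquesas → 7:56 AM UTC.
Add 10 hours 6 minutes leg 2 → 6:02 PM UTC.
Kabul is UTC+4:30, so local arrival = 6:02 PM + 4:30 = 10:32 PM on Sep 19.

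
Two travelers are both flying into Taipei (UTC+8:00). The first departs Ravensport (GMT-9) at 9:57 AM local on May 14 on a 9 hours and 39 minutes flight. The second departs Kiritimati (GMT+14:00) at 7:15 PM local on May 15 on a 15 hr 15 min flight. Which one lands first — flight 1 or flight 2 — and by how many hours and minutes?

the first, by 15 hours 54 minutes

Flight 1 in UTC: 9:57 AM + 9:00 = 6:57 PM on May 14.
+9 hours and 39 minutes → arrive 4:36 AM UTC on May 15.
Flight 2 in UTC: 7:15 PM − 14:00 = 5:15 AM on May 15.
+15 hours 15 minutes → arrive 8:30 PM UTC on May 15.
Flight 1 lands earlier by 15 hours 54 minutes.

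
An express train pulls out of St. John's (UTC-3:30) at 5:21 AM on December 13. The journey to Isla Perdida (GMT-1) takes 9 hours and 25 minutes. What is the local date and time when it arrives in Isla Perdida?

Isla Perdida is 2:30 ahead of St. John's.
After 9 hours 25 minutes it is 2:46 PM in St. John's.
Shift by the zone difference: 2:46 PM + 2:30 = 5:16 PM on Dec 13 in Isla Perdida.

5:16 PM on Dec 13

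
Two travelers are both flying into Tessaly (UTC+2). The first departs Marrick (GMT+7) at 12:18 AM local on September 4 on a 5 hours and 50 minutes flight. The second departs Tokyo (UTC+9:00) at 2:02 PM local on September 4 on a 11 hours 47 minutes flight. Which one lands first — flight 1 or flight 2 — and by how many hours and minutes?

the first, by 17 hours 41 minutes

Flight 1 in UTC: 12:18 AM − 7:00 = 5:18 PM on Sep 3.
+5 hours and 50 minutes → arrive 11:08 PM UTC on Sep 3.
Flight 2 in UTC: 2:02 PM − 9:00 = 5:02 AM on Sep 4.
+11 hours and 47 minutes → arrive 4:49 PM UTC on Sep 4.
Flight 1 lands earlier by 17 hours 41 minutes.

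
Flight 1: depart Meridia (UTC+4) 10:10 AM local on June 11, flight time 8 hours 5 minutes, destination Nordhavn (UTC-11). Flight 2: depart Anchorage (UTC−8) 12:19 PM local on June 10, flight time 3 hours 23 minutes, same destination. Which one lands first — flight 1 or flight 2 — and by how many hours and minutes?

the second, by 14 hours 33 minutes

Flight 1 in UTC: 10:10 AM − 4:00 = 6:10 AM on Jun 11.
+8 hours 5 minutes → arrive 2:15 PM UTC on Jun 11.
Flight 2 in UTC: 12:19 PM + 8:00 = 8:19 PM on Jun 10.
+3 hours and 23 minutes → arrive 11:42 PM UTC on Jun 10.
Flight 2 lands earlier by 14 hours 33 minutes.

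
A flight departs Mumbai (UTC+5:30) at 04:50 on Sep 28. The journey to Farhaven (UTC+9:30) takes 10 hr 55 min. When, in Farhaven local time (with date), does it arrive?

19:45 on September 28

Convert departure to UTC: 04:50 − 5:30 = 23:20 UTC on Sep 27.
Add 10 hours and 55 minutes travel time → 10:15 UTC (Sep 28).
Farhaven is UTC+9:30, so local arrival = 10:15 + 9:30 = 19:45 on Sep 28.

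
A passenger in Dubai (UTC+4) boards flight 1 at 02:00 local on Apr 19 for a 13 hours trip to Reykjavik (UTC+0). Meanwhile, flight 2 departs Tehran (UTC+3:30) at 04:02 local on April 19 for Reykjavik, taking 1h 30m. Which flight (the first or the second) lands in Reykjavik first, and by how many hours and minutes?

Flight 1 in UTC: 02:00 − 4:00 = 22:00 on Apr 18.
+13 hours → arrive 11:00 UTC on Apr 19.
Flight 2 in UTC: 04:02 − 3:30 = 00:32 on Apr 19.
+1 hour and 30 minutes → arrive 02:02 UTC on Apr 19.
Flight 2 lands earlier by 8 hours 58 minutes.

the second, by 8 hours 58 minutes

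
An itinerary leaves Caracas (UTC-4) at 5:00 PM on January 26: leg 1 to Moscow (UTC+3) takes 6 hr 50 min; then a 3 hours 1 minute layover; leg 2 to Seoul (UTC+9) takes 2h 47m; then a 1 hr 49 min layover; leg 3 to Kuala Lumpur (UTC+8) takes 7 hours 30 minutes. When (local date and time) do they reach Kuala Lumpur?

2:57 AM on Jan 28

Convert departure to UTC: 5:00 PM + 4:00 = 9:00 PM UTC on Jan 26.
Add 6 hours 50 minutes leg 1 → 3:50 AM UTC (Jan 27).
Add 3 hours and 1 minute layover in Moscow → 6:51 AM UTC.
Add 2 hours 47 minutes leg 2 → 9:38 AM UTC.
Add 1 hour 49 minutes layover in Seoul → 11:27 AM UTC.
Add 7 hours and 30 minutes leg 3 → 6:57 PM UTC.
Kuala Lumpur is UTC+8:00, so local arrival = 6:57 PM + 8:00 = 2:57 AM on Jan 28.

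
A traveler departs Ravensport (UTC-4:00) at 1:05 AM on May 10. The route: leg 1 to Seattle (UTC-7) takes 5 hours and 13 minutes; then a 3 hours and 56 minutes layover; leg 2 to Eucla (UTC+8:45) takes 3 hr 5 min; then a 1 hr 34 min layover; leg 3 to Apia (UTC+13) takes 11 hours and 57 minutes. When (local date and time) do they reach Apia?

7:50 PM on May 11

Convert departure to UTC: 1:05 AM + 4:00 = 5:05 AM UTC on May 10.
Add 5 hours 13 minutes leg 1 → 10:18 AM UTC.
Add 3 hours 56 minutes layover in Seattle → 2:14 PM UTC.
Add 3 hours 5 minutes leg 2 → 5:19 PM UTC.
Add 1 hour 34 minutes layover in Eucla → 6:53 PM UTC.
Add 11 hours 57 minutes leg 3 → 6:50 AM UTC (May 11).
Apia is UTC+13:00, so local arrival = 6:50 AM + 13:00 = 7:50 PM on May 11.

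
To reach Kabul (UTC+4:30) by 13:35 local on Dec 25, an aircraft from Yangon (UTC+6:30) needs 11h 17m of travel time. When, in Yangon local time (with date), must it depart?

04:18 on Dec 25

Target arrival in UTC: 13:35 − 4:30 = 09:05 on Dec 25.
Subtract 11 hours 17 minutes → departure 21:48 UTC on Dec 24.
Yangon is UTC+6:30: 21:48 + 6:30 = 04:18 on Dec 25.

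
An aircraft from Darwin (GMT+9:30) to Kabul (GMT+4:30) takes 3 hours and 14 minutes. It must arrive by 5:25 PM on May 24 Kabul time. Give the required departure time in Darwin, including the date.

7:11 PM on May 24

Target arrival in UTC: 5:25 PM − 4:30 = 12:55 PM on May 24.
Subtract 3 hours 14 minutes → departure 9:41 AM UTC on May 24.
Darwin is UTC+9:30: 9:41 AM + 9:30 = 7:11 PM on May 24.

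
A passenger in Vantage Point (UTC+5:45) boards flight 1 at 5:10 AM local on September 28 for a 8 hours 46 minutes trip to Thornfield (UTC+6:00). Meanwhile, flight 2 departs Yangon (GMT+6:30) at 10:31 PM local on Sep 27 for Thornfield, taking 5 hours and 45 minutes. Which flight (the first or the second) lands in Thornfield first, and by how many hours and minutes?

the second, by 10 hours 25 minutes

Flight 1 in UTC: 5:10 AM − 5:45 = 11:25 PM on Sep 27.
+8 hours 46 minutes → arrive 8:11 AM UTC on Sep 28.
Flight 2 in UTC: 10:31 PM − 6:30 = 4:01 PM on Sep 27.
+5 hours 45 minutes → arrive 9:46 PM UTC on Sep 27.
Flight 2 lands earlier by 10 hours 25 minutes.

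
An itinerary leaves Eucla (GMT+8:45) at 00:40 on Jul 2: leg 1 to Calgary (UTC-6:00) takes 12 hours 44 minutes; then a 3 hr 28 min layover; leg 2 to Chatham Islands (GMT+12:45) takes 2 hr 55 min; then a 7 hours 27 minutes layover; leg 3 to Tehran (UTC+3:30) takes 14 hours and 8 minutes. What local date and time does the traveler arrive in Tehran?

12:07 on Jul 3

Convert departure to UTC: 00:40 − 8:45 = 15:55 UTC on Jul 1.
Add 12 hours 44 minutes leg 1 → 04:39 UTC (Jul 2).
Add 3 hours and 28 minutes layover in Calgary → 08:07 UTC.
Add 2 hours and 55 minutes leg 2 → 11:02 UTC.
Add 7 hours and 27 minutes layover in Chatham Islands → 18:29 UTC.
Add 14 hours 8 minutes leg 3 → 08:37 UTC (Jul 3).
Tehran is UTC+3:30, so local arrival = 08:37 + 3:30 = 12:07 on Jul 3.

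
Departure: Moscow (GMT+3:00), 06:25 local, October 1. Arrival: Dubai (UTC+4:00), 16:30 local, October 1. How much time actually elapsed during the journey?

Dubai is 1:00 ahead of Moscow.
Clock-face elapsed time (ignoring zones) is 10 hours 5 minutes.
Actual elapsed = 10 hours 5 minutes − 1:00 = 9 hours 5 minutes.

9 hours 5 minutes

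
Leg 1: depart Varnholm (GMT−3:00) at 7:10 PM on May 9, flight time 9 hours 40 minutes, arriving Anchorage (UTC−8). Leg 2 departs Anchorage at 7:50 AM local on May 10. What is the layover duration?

Convert departure to UTC: 7:10 PM + 3:00 = 10:10 PM UTC on May 9.
Add 9 hours and 40 minutes flight time → 7:50 AM UTC (May 10).
Anchorage is UTC−8:00, so local arrival = 7:50 AM − 8:00 = 11:50 PM on May 9.
Layover = 7:50 AM − 11:50 PM (+1 day) = 8 hours.

8 hours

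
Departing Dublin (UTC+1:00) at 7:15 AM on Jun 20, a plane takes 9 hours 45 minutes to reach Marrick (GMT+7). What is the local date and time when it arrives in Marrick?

Convert departure to UTC: 7:15 AM − 1:00 = 6:15 AM UTC on Jun 20.
Add 9 hours and 45 minutes travel time → 4:00 PM UTC.
Marrick is UTC+7:00, so local arrival = 4:00 PM + 7:00 = 11:00 PM on Jun 20.

11:00 PM on June 20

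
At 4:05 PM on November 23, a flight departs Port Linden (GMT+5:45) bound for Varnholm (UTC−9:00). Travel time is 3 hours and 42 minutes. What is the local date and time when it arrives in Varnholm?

Varnholm is 14:45 behind Port Linden.
After 3 hours 42 minutes it is 7:47 PM in Port Linden.
Shift by the zone difference: 7:47 PM − 14:45 = 5:02 AM on Nov 23 in Varnholm.

5:02 AM on November 23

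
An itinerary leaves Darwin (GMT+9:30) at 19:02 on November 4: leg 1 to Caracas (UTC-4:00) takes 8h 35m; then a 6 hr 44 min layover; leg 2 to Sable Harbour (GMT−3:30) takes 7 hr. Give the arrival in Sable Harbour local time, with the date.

Convert departure to UTC: 19:02 − 9:30 = 09:32 UTC on Nov 4.
Add 8 hours 35 minutes leg 1 → 18:07 UTC.
Add 6 hours and 44 minutes layover in Caracas → 00:51 UTC (Nov 5).
Add 7 hours leg 2 → 07:51 UTC.
Sable Harbour is UTC−3:30, so local arrival = 07:51 − 3:30 = 04:21 on Nov 5.

04:21 on November 5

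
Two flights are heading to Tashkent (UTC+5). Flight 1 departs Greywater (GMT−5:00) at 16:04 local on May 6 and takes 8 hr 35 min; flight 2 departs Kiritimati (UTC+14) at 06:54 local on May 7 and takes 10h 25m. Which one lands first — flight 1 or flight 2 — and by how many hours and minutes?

the second, by 2 hours 20 minutes

Flight 1 in UTC: 16:04 + 5:00 = 21:04 on May 6.
+8 hours and 35 minutes → arrive 05:39 UTC on May 7.
Flight 2 in UTC: 06:54 − 14:00 = 16:54 on May 6.
+10 hours and 25 minutes → arrive 03:19 UTC on May 7.
Flight 2 lands earlier by 2 hours 20 minutes.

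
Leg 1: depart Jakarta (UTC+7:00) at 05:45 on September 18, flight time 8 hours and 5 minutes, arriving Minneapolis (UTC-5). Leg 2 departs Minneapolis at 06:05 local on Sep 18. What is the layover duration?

Convert departure to UTC: 05:45 − 7:00 = 22:45 UTC on Sep 17.
Add 8 hours and 5 minutes flight time → 06:50 UTC (Sep 18).
Minneapolis is UTC−5:00, so local arrival = 06:50 − 5:00 = 01:50 on Sep 18.
Layover = 06:05 − 01:50 = 4 hours 15 minutes.

4 hours 15 minutes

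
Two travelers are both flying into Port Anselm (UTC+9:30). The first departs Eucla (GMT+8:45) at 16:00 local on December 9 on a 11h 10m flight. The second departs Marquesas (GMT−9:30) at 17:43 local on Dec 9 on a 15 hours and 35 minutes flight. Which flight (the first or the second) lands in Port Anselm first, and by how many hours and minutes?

the first, by 24 hours 23 minutes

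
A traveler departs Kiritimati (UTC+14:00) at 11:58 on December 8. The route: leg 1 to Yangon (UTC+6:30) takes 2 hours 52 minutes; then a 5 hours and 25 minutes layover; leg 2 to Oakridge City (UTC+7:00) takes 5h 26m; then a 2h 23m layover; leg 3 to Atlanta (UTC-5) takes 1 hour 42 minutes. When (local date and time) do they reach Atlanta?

10:46 on Dec 8

Convert departure to UTC: 11:58 − 14:00 = 21:58 UTC on Dec 7.
Add 2 hours 52 minutes leg 1 → 00:50 UTC (Dec 8).
Add 5 hours 25 minutes layover in Yangon → 06:15 UTC.
Add 5 hours 26 minutes leg 2 → 11:41 UTC.
Add 2 hours 23 minutes layover in Oakridge City → 14:04 UTC.
Add 1 hour and 42 minutes leg 3 → 15:46 UTC.
Atlanta is UTC−5:00, so local arrival = 15:46 − 5:00 = 10:46 on Dec 8.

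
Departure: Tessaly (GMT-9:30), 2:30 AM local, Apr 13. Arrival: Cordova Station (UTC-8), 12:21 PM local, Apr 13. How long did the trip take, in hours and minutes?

8 hours 21 minutes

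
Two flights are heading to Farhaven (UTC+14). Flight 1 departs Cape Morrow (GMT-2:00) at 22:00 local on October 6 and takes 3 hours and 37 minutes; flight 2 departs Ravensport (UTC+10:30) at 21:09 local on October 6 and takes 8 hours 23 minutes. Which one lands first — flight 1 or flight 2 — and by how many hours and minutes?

the second, by 8 hours 35 minutes

Flight 1 in UTC: 22:00 + 2:00 = 00:00 on Oct 7.
+3 hours 37 minutes → arrive 03:37 UTC on Oct 7.
Flight 2 in UTC: 21:09 − 10:30 = 10:39 on Oct 6.
+8 hours and 23 minutes → arrive 19:02 UTC on Oct 6.
Flight 2 lands earlier by 8 hours 35 minutes.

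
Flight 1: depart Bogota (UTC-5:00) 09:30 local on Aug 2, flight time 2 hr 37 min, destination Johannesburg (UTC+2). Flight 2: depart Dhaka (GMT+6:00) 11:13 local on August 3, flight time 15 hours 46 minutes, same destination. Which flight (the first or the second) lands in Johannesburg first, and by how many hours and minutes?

the first, by 27 hours 52 minutes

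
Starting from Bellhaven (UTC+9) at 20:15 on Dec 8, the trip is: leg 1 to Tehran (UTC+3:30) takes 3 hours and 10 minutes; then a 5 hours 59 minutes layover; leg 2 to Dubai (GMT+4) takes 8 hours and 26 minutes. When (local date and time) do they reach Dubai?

08:50 on December 9

Convert departure to UTC: 20:15 − 9:00 = 11:15 UTC on Dec 8.
Add 3 hours and 10 minutes leg 1 → 14:25 UTC.
Add 5 hours 59 minutes layover in Tehran → 20:24 UTC.
Add 8 hours 26 minutes leg 2 → 04:50 UTC (Dec 9).
Dubai is UTC+4:00, so local arrival = 04:50 + 4:00 = 08:50 on Dec 9.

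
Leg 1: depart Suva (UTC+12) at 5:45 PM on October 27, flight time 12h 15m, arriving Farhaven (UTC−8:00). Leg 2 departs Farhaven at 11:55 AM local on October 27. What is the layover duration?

Convert departure to UTC: 5:45 PM − 12:00 = 5:45 AM UTC on Oct 27.
Add 12 hours and 15 minutes flight time → 6:00 PM UTC.
Farhaven is UTC−8:00, so local arrival = 6:00 PM − 8:00 = 10:00 AM on Oct 27.
Layover = 11:55 AM − 10:00 AM = 1 hour 55 minutes.

1 hour 55 minutes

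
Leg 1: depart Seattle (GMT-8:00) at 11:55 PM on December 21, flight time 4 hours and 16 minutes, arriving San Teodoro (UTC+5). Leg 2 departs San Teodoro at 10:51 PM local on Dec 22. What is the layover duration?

Convert departure to UTC: 11:55 PM + 8:00 = 7:55 AM UTC on Dec 22.
Add 4 hours and 16 minutes flight time → 12:11 PM UTC.
San Teodoro is UTC+5:00, so local arrival = 12:11 PM + 5:00 = 5:11 PM on Dec 22.
Layover = 10:51 PM − 5:11 PM = 5 hours 40 minutes.

5 hours 40 minutes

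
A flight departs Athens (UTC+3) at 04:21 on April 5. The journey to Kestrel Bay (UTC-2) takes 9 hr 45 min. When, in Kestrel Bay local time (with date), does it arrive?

09:06 on Apr 5

Kestrel Bay is 5:00 behind Athens.
After 9 hours 45 minutes it is 14:06 in Athens.
Shift by the zone difference: 14:06 − 5:00 = 09:06 on Apr 5 in Kestrel Bay.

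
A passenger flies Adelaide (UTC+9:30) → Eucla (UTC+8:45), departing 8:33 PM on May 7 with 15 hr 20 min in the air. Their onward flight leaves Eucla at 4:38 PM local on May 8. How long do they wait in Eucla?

5 hours 30 minutes

Convert departure to UTC: 8:33 PM − 9:30 = 11:03 AM UTC on May 7.
Add 15 hours 20 minutes flight time → 2:23 AM UTC (May 8).
Eucla is UTC+8:45, so local arrival = 2:23 AM + 8:45 = 11:08 AM on May 8.
Layover = 4:38 PM − 11:08 AM = 5 hours 30 minutes.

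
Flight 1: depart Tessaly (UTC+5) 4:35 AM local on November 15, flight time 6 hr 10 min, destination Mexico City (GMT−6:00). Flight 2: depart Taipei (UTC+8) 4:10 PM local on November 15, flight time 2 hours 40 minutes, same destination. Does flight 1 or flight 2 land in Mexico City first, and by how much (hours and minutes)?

the first, by 5 hours 5 minutes

Flight 1 in UTC: 4:35 AM − 5:00 = 11:35 PM on Nov 14.
+6 hours and 10 minutes → arrive 5:45 AM UTC on Nov 15.
Flight 2 in UTC: 4:10 PM − 8:00 = 8:10 AM on Nov 15.
+2 hours and 40 minutes → arrive 10:50 AM UTC on Nov 15.
Flight 1 lands earlier by 5 hours 5 minutes.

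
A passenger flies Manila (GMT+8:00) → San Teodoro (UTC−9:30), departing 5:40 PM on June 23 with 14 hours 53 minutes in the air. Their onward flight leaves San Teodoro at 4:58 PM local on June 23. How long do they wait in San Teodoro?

Convert departure to UTC: 5:40 PM − 8:00 = 9:40 AM UTC on Jun 23.
Add 14 hours and 53 minutes flight time → 12:33 AM UTC (Jun 24).
San Teodoro is UTC−9:30, so local arrival = 12:33 AM − 9:30 = 3:03 PM on Jun 23.
Layover = 4:58 PM − 3:03 PM = 1 hour 55 minutes.

1 hour 55 minutes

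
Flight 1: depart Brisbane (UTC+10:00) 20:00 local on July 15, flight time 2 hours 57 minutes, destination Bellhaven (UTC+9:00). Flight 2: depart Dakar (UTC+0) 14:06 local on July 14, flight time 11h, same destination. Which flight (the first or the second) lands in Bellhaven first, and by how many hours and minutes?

the second, by 11 hours 51 minutes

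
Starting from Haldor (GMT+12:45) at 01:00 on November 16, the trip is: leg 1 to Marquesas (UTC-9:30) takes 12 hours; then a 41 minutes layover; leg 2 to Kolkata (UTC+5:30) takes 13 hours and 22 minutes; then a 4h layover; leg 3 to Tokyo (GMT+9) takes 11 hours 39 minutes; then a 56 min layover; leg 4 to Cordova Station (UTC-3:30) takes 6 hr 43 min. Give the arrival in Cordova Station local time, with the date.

Convert departure to UTC: 01:00 − 12:45 = 12:15 UTC on Nov 15.
Add 12 hours leg 1 → 00:15 UTC (Nov 16).
Add 41 minutes layover in Marquesas → 00:56 UTC.
Add 13 hours 22 minutes leg 2 → 14:18 UTC.
Add 4 hours layover in Kolkata → 18:18 UTC.
Add 11 hours 39 minutes leg 3 → 05:57 UTC (Nov 17).
Add 56 minutes layover in Tokyo → 06:53 UTC.
Add 6 hours 43 minutes leg 4 → 13:36 UTC.
Cordova Station is UTC−3:30, so local arrival = 13:36 − 3:30 = 10:06 on Nov 17.

10:06 on November 17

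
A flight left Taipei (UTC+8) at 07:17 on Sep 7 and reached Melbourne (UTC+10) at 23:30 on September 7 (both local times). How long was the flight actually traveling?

14 hours 13 minutes

Departure in UTC: 07:17 − 8:00 = 23:17 on Sep 6.
Arrival in UTC: 23:30 − 10:00 = 13:30 on Sep 7.
Elapsed = 13:30 − 23:17 (+1 day) = 14 hours 13 minutes.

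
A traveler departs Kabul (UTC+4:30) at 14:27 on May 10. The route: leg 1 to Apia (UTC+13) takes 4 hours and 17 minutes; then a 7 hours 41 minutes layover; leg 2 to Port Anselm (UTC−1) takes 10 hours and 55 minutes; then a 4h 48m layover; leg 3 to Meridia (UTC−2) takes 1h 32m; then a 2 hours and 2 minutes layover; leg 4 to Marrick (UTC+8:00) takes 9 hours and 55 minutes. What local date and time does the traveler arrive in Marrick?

11:07 on May 12

Convert departure to UTC: 14:27 − 4:30 = 09:57 UTC on May 10.
Add 4 hours and 17 minutes leg 1 → 14:14 UTC.
Add 7 hours and 41 minutes layover in Apia → 21:55 UTC.
Add 10 hours and 55 minutes leg 2 → 08:50 UTC (May 11).
Add 4 hours and 48 minutes layover in Port Anselm → 13:38 UTC.
Add 1 hour 32 minutes leg 3 → 15:10 UTC.
Add 2 hours and 2 minutes layover in Meridia → 17:12 UTC.
Add 9 hours and 55 minutes leg 4 → 03:07 UTC (May 12).
Marrick is UTC+8:00, so local arrival = 03:07 + 8:00 = 11:07 on May 12.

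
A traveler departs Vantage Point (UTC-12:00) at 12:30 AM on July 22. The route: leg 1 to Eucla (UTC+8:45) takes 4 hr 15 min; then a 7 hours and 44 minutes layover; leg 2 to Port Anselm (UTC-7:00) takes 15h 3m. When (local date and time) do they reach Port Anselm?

Convert departure to UTC: 12:30 AM + 12:00 = 12:30 PM UTC on Jul 22.
Add 4 hours and 15 minutes leg 1 → 4:45 PM UTC.
Add 7 hours 44 minutes layover in Eucla → 12:29 AM UTC (Jul 23).
Add 15 hours 3 minutes leg 2 → 3:32 PM UTC.
Port Anselm is UTC−7:00, so local arrival = 3:32 PM − 7:00 = 8:32 AM on Jul 23.

8:32 AM on July 23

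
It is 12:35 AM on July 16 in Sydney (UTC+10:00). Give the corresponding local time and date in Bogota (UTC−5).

9:35 AM on Jul 15

In UTC: 12:35 AM − 10:00 = 2:35 PM on Jul 15.
Bogota is UTC−5:00: 2:35 PM − 5:00 = 9:35 AM on Jul 15.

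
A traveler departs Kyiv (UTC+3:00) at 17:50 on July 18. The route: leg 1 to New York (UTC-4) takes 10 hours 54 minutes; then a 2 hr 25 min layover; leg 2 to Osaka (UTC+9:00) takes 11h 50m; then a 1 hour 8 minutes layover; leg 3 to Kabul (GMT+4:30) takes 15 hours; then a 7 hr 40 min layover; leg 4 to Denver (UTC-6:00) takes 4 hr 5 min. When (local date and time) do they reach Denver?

Convert departure to UTC: 17:50 − 3:00 = 14:50 UTC on Jul 18.
Add 10 hours and 54 minutes leg 1 → 01:44 UTC (Jul 19).
Add 2 hours 25 minutes layover in New York → 04:09 UTC.
Add 11 hours and 50 minutes leg 2 → 15:59 UTC.
Add 1 hour 8 minutes layover in Osaka → 17:07 UTC.
Add 15 hours leg 3 → 08:07 UTC (Jul 20).
Add 7 hours 40 minutes layover in Kabul → 15:47 UTC.
Add 4 hours 5 minutes leg 4 → 19:52 UTC.
Denver is UTC−6:00, so local arrival = 19:52 − 6:00 = 13:52 on Jul 20.

13:52 on July 20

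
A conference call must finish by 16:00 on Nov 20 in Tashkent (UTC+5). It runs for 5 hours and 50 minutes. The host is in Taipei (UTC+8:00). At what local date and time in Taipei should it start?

Target end time in UTC: 16:00 − 5:00 = 11:00 on Nov 20.
Subtract 5 hours 50 minutes → start 05:10 UTC on Nov 20.
Taipei is UTC+8:00: 05:10 + 8:00 = 13:10 on Nov 20.

13:10 on Nov 20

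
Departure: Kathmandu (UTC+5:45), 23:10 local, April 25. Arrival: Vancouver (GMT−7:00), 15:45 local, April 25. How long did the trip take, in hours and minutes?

5 hours 20 minutes

Departure in UTC: 23:10 − 5:45 = 17:25 on Apr 25.
Arrival in UTC: 15:45 + 7:00 = 22:45 on Apr 25.
Elapsed = 22:45 − 17:25 = 5 hours 20 minutes.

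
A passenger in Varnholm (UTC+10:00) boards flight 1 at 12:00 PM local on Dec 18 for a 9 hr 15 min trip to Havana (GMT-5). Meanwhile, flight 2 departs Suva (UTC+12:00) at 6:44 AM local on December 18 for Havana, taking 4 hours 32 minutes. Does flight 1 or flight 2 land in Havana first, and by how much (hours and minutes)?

the second, by 11 hours 59 minutes

Flight 1 in UTC: 12:00 PM − 10:00 = 2:00 AM on Dec 18.
+9 hours and 15 minutes → arrive 11:15 AM UTC on Dec 18.
Flight 2 in UTC: 6:44 AM − 12:00 = 6:44 PM on Dec 17.
+4 hours and 32 minutes → arrive 11:16 PM UTC on Dec 17.
Flight 2 lands earlier by 11 hours 59 minutes.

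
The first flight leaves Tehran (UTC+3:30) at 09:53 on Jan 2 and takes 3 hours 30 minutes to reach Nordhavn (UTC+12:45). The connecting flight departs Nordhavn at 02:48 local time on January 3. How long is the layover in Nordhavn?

Convert departure to UTC: 09:53 − 3:30 = 06:23 UTC on Jan 2.
Add 3 hours and 30 minutes flight time → 09:53 UTC.
Nordhavn is UTC+12:45, so local arrival = 09:53 + 12:45 = 22:38 on Jan 2.
Layover = 02:48 − 22:38 (+1 day) = 4 hours 10 minutes.

4 hours 10 minutes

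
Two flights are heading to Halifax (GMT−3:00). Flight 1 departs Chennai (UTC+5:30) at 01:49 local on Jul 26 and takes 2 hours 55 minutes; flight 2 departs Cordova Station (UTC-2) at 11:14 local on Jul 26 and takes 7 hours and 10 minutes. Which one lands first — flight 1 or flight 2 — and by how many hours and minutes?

the first, by 21 hours 10 minutes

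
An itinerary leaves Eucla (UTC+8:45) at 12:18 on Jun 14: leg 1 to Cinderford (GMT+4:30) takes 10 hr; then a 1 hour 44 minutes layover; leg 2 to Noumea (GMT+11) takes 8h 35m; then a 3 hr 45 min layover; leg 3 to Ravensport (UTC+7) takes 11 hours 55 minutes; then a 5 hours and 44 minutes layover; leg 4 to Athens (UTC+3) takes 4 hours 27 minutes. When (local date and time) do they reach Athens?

04:43 on June 16

Convert departure to UTC: 12:18 − 8:45 = 03:33 UTC on Jun 14.
Add 10 hours leg 1 → 13:33 UTC.
Add 1 hour 44 minutes layover in Cinderford → 15:17 UTC.
Add 8 hours 35 minutes leg 2 → 23:52 UTC.
Add 3 hours and 45 minutes layover in Noumea → 03:37 UTC (Jun 15).
Add 11 hours and 55 minutes leg 3 → 15:32 UTC.
Add 5 hours and 44 minutes layover in Ravensport → 21:16 UTC.
Add 4 hours 27 minutes leg 4 → 01:43 UTC (Jun 16).
Athens is UTC+3:00, so local arrival = 01:43 + 3:00 = 04:43 on Jun 16.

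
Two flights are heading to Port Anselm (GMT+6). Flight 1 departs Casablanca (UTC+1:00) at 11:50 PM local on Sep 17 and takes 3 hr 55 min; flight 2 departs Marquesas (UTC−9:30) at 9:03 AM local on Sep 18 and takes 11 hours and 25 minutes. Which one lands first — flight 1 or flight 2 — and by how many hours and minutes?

the first, by 27 hours 13 minutes

Flight 1 in UTC: 11:50 PM − 1:00 = 10:50 PM on Sep 17.
+3 hours 55 minutes → arrive 2:45 AM UTC on Sep 18.
Flight 2 in UTC: 9:03 AM + 9:30 = 6:33 PM on Sep 18.
+11 hours and 25 minutes → arrive 5:58 AM UTC on Sep 19.
Flight 1 lands earlier by 27 hours 13 minutes.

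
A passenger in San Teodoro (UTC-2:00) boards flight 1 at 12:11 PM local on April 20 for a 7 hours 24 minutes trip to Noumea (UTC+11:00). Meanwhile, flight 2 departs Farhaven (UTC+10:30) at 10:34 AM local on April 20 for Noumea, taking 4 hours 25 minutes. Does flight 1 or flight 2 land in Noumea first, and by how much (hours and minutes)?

Flight 1 in UTC: 12:11 PM + 2:00 = 2:11 PM on Apr 20.
+7 hours 24 minutes → arrive 9:35 PM UTC on Apr 20.
Flight 2 in UTC: 10:34 AM − 10:30 = 12:04 AM on Apr 20.
+4 hours and 25 minutes → arrive 4:29 AM UTC on Apr 20.
Flight 2 lands earlier by 17 hours 6 minutes.

the second, by 17 hours 6 minutes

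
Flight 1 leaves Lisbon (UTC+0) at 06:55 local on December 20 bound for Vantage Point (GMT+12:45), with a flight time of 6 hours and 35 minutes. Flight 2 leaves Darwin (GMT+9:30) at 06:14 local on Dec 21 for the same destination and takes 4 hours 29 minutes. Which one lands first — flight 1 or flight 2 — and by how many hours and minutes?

Flight 1 departs at 06:55 UTC (Dec 20).
+6 hours 35 minutes → arrive 13:30 UTC on Dec 20.
Flight 2 in UTC: 06:14 − 9:30 = 20:44 on Dec 20.
+4 hours and 29 minutes → arrive 01:13 UTC on Dec 21.
Flight 1 lands earlier by 11 hours 43 minutes.

the first, by 11 hours 43 minutes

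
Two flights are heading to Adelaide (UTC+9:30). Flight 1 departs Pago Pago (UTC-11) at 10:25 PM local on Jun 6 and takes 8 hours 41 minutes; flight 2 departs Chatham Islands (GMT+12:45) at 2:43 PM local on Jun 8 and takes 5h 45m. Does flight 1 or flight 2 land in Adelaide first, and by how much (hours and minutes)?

Flight 1 in UTC: 10:25 PM + 11:00 = 9:25 AM on Jun 7.
+8 hours and 41 minutes → arrive 6:06 PM UTC on Jun 7.
Flight 2 in UTC: 2:43 PM − 12:45 = 1:58 AM on Jun 8.
+5 hours 45 minutes → arrive 7:43 AM UTC on Jun 8.
Flight 1 lands earlier by 13 hours 37 minutes.

the first, by 13 hours 37 minutes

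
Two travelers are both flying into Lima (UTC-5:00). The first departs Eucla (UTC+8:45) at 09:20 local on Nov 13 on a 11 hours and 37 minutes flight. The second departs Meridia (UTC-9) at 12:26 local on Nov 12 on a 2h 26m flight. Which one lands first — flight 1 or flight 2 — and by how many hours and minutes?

the second, by 12 hours 20 minutes

Flight 1 in UTC: 09:20 − 8:45 = 00:35 on Nov 13.
+11 hours 37 minutes → arrive 12:12 UTC on Nov 13.
Flight 2 in UTC: 12:26 + 9:00 = 21:26 on Nov 12.
+2 hours and 26 minutes → arrive 23:52 UTC on Nov 12.
Flight 2 lands earlier by 12 hours 20 minutes.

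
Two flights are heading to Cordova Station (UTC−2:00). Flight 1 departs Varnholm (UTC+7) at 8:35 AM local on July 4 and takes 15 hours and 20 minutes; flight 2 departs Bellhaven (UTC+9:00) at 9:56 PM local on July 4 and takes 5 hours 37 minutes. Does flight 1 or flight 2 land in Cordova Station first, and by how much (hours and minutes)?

the first, by 1 hour 38 minutes

Flight 1 in UTC: 8:35 AM − 7:00 = 1:35 AM on Jul 4.
+15 hours and 20 minutes → arrive 4:55 PM UTC on Jul 4.
Flight 2 in UTC: 9:56 PM − 9:00 = 12:56 PM on Jul 4.
+5 hours 37 minutes → arrive 6:33 PM UTC on Jul 4.
Flight 1 lands earlier by 1 hour 38 minutes.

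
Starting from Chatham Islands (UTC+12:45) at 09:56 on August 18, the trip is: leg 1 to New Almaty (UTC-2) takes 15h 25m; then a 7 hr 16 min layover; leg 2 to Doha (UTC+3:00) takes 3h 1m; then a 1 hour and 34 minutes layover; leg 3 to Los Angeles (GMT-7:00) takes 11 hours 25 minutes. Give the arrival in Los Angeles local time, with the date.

Convert departure to UTC: 09:56 − 12:45 = 21:11 UTC on Aug 17.
Add 15 hours 25 minutes leg 1 → 12:36 UTC (Aug 18).
Add 7 hours 16 minutes layover in New Almaty → 19:52 UTC.
Add 3 hours and 1 minute leg 2 → 22:53 UTC.
Add 1 hour and 34 minutes layover in Doha → 00:27 UTC (Aug 19).
Add 11 hours and 25 minutes leg 3 → 11:52 UTC.
Los Angeles is UTC−7:00, so local arrival = 11:52 − 7:00 = 04:52 on Aug 19.

04:52 on August 19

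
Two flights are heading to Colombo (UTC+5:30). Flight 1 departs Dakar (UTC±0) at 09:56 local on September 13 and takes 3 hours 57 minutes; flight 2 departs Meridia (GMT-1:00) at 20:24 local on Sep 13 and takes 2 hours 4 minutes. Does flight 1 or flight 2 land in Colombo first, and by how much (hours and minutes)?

the first, by 9 hours 35 minutes

Flight 1 departs at 09:56 UTC (Sep 13).
+3 hours 57 minutes → arrive 13:53 UTC on Sep 13.
Flight 2 in UTC: 20:24 + 1:00 = 21:24 on Sep 13.
+2 hours and 4 minutes → arrive 23:28 UTC on Sep 13.
Flight 1 lands earlier by 9 hours 35 minutes.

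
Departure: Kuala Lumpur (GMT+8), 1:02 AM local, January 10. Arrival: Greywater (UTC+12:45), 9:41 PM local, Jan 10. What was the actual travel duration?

15 hours 54 minutes

Departure in UTC: 1:02 AM − 8:00 = 5:02 PM on Jan 9.
Arrival in UTC: 9:41 PM − 12:45 = 8:56 AM on Jan 10.
Elapsed = 8:56 AM − 5:02 PM (+1 day) = 15 hours 54 minutes.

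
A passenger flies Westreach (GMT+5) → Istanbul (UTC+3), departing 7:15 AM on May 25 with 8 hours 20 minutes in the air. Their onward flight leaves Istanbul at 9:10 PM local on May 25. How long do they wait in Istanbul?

7 hours 35 minutes

Convert departure to UTC: 7:15 AM − 5:00 = 2:15 AM UTC on May 25.
Add 8 hours 20 minutes flight time → 10:35 AM UTC.
Istanbul is UTC+3:00, so local arrival = 10:35 AM + 3:00 = 1:35 PM on May 25.
Layover = 9:10 PM − 1:35 PM = 7 hours 35 minutes.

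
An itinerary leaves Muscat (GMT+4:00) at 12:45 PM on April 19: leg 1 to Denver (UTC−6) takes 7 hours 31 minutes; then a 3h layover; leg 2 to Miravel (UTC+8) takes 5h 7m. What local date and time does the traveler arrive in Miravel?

Convert departure to UTC: 12:45 PM − 4:00 = 8:45 AM UTC on Apr 19.
Add 7 hours 31 minutes leg 1 → 4:16 PM UTC.
Add 3 hours layover in Denver → 7:16 PM UTC.
Add 5 hours 7 minutes leg 2 → 12:23 AM UTC (Apr 20).
Miravel is UTC+8:00, so local arrival = 12:23 AM + 8:00 = 8:23 AM on Apr 20.

8:23 AM on April 20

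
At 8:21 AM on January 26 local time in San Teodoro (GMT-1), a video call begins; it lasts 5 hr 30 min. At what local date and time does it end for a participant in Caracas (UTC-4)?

Convert start to UTC: 8:21 AM + 1:00 = 9:21 AM UTC on Jan 26.
Add 5 hours and 30 minutes duration → 2:51 PM UTC.
Caracas is UTC−4:00, so local end time = 2:51 PM − 4:00 = 10:51 AM on Jan 26.

10:51 AM on January 26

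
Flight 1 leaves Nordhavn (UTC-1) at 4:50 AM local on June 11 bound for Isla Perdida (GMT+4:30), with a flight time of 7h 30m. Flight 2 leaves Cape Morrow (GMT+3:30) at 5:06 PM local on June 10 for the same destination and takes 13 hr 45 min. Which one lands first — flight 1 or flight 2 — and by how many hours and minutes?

Flight 1 in UTC: 4:50 AM + 1:00 = 5:50 AM on Jun 11.
+7 hours 30 minutes → arrive 1:20 PM UTC on Jun 11.
Flight 2 in UTC: 5:06 PM − 3:30 = 1:36 PM on Jun 10.
+13 hours 45 minutes → arrive 3:21 AM UTC on Jun 11.
Flight 2 lands earlier by 9 hours 59 minutes.

the second, by 9 hours 59 minutes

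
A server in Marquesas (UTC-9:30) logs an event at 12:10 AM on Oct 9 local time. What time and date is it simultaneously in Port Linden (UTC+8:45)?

6:25 PM on Oct 9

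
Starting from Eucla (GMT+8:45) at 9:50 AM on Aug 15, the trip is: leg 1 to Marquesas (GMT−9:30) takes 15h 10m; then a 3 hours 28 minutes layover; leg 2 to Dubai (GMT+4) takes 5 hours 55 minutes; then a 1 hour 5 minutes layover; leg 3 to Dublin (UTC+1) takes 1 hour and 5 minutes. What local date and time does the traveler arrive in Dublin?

4:48 AM on August 16

Convert departure to UTC: 9:50 AM − 8:45 = 1:05 AM UTC on Aug 15.
Add 15 hours 10 minutes leg 1 → 4:15 PM UTC.
Add 3 hours 28 minutes layover in Marquesas → 7:43 PM UTC.
Add 5 hours and 55 minutes leg 2 → 1:38 AM UTC (Aug 16).
Add 1 hour and 5 minutes layover in Dubai → 2:43 AM UTC.
Add 1 hour and 5 minutes leg 3 → 3:48 AM UTC.
Dublin is UTC+1:00, so local arrival = 3:48 AM + 1:00 = 4:48 AM on Aug 16.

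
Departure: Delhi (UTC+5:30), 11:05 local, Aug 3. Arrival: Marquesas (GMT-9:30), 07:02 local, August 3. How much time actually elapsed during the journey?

Marquesas is 15:00 behind Delhi.
Clock-face elapsed time (ignoring zones) is −4 hours 3 minutes.
Actual elapsed = −4 hours 3 minutes + 15:00 = 10 hours 57 minutes.

10 hours 57 minutes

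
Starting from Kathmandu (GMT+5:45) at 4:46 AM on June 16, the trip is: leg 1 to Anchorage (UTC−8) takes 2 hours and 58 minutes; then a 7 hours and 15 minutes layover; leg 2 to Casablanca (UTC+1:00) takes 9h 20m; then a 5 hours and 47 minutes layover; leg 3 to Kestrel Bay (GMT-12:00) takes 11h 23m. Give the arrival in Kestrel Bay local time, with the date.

11:44 PM on June 16

Convert departure to UTC: 4:46 AM − 5:45 = 11:01 PM UTC on Jun 15.
Add 2 hours 58 minutes leg 1 → 1:59 AM UTC (Jun 16).
Add 7 hours and 15 minutes layover in Anchorage → 9:14 AM UTC.
Add 9 hours and 20 minutes leg 2 → 6:34 PM UTC.
Add 5 hours and 47 minutes layover in Casablanca → 12:21 AM UTC (Jun 17).
Add 11 hours and 23 minutes leg 3 → 11:44 AM UTC.
Kestrel Bay is UTC−12:00, so local arrival = 11:44 AM − 12:00 = 11:44 PM on Jun 16.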